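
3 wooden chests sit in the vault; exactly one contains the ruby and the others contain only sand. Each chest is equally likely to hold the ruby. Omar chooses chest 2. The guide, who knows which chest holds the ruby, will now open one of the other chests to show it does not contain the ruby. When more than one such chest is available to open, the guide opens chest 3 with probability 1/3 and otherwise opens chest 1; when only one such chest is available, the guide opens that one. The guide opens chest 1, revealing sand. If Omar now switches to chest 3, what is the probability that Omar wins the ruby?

Apply Bayes' rule, conditioning on where the ruby actually is.
If it is in chest 1 (prior 1/3): the guide opened chest 1, so this case is ruled out; weight (1/3)·0 = 0.
If it is in chest 2 (prior 1/3): chest 3 is available but not opened, probability 2/3; weight (1/3)·(2/3) = 2/9.
If it is in chest 3 (prior 1/3): only chest 1 is available, probability 1; weight (1/3)·1 = 1/3.
The weights sum to 5/9.
So P(the ruby in chest 3 | the guide opened chest 1) = (1/3) / (5/9) = 3/5.

3/5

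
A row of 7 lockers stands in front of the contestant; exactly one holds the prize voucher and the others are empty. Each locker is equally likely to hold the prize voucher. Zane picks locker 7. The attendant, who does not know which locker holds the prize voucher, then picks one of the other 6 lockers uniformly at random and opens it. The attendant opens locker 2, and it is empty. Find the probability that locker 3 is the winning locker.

Consider each possible location of the prize voucher in turn.
If it is in any of lockers 1, 3, 4, 5, 6, and 7 (prior 1/7 each): the attendant picks locker 2 with probability 1/6 regardless, and it is not the prize; weight (1/7)·(1/6) = 1/42 each.
If it is in locker 2 (prior 1/7): the attendant opened locker 2, so this case is ruled out; weight (1/7)·0 = 0.
The weights sum to 1/7.
So P(the prize voucher in locker 3 | the attendant opened locker 2) = (1/42) / (1/7) = 1/6.

1/6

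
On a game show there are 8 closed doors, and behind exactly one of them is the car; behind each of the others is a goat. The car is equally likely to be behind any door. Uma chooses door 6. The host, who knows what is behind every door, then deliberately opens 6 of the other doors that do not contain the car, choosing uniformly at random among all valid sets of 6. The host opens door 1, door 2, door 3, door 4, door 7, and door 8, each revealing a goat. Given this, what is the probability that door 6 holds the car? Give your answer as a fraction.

Apply Bayes' rule, conditioning on where the car actually is.
If it is behind any of doors 1, 2, 3, 4, 7, and 8 (prior 1/8 each): that door was opened and seen not to hold the prize — ruled out; weight (1/8)·0 = 0 each.
If it is behind door 5 (prior 1/8): the host has no choice, probability 1; weight (1/8)·1 = 1/8.
If it is behind door 6 (prior 1/8): the host has 7 equally likely choices, so probability 1/7; weight (1/8)·(1/7) = 1/56.
The weights sum to 1/7.
So P(the car behind door 6 | the host opened door 1, door 2, door 3, door 4, door 7, and door 8) = (1/56) / (1/7) = 1/8.

1/8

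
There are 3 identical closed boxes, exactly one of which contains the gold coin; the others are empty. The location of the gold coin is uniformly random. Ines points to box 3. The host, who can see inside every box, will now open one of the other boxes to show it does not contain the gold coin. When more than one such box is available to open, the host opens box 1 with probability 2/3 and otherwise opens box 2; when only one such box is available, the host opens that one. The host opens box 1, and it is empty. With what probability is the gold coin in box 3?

Condition on the true location of the gold coin.
If it is in box 1 (prior 1/3): the host opened box 1, so this case is ruled out; weight (1/3)·0 = 0.
If it is in box 2 (prior 1/3): only box 1 is available, probability 1; weight (1/3)·1 = 1/3.
If it is in box 3 (prior 1/3): box 1 is available, opened with probability 2/3; weight (1/3)·(2/3) = 2/9.
The weights sum to 5/9.
So P(the gold coin in box 3 | the host opened box 1) = (2/9) / (5/9) = 2/5.

2/5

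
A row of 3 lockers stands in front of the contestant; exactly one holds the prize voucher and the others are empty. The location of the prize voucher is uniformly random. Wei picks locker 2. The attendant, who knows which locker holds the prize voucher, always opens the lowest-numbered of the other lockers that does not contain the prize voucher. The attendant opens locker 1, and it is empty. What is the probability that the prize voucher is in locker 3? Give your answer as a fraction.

1/2

Condition on the true location of the prize voucher.
If it is in locker 1 (prior 1/3): the attendant opened locker 1, so this case is ruled out; weight (1/3)·0 = 0.
If it is in either of lockers 2 and 3 (prior 1/3 each): locker 1 is the lowest-numbered option available, probability 1; weight (1/3)·1 = 1/3 each.
The weights sum to 2/3.
So P(the prize voucher in locker 3 | the attendant opened locker 1) = (1/3) / (2/3) = 1/2.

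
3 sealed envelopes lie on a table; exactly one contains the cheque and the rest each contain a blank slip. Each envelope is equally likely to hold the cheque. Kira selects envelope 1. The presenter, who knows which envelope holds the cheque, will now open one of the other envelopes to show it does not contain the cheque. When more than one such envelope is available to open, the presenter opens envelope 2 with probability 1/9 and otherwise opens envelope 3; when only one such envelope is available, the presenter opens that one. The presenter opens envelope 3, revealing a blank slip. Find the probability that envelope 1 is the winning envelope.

Condition on the true location of the cheque.
If it is in envelope 1 (prior 1/3): envelope 2 is available but not opened, probability 8/9; weight (1/3)·(8/9) = 8/27.
If it is in envelope 2 (prior 1/3): only envelope 3 is available, probability 1; weight (1/3)·1 = 1/3.
If it is in envelope 3 (prior 1/3): the presenter opened envelope 3, so this case is ruled out; weight (1/3)·0 = 0.
The weights sum to 17/27.
So P(the cheque in envelope 1 | the presenter opened envelope 3) = (8/27) / (17/27) = 8/17.

8/17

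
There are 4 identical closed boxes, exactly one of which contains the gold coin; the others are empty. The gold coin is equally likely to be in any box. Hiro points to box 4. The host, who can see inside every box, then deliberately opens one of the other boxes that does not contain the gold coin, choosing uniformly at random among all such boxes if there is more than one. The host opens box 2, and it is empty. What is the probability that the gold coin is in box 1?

3/8

Apply Bayes' rule, conditioning on where the gold coin actually is.
If it is in either of boxes 1 and 3 (prior 1/4 each): the host has 2 equally likely choices, so probability 1/2; weight (1/4)·(1/2) = 1/8 each.
If it is in box 2 (prior 1/4): the host opened box 2, so this case is ruled out; weight (1/4)·0 = 0.
If it is in box 4 (prior 1/4): the host has 3 equally likely choices, so probability 1/3; weight (1/4)·(1/3) = 1/12.
The weights sum to 1/3.
So P(the gold coin in box 1 | the host opened box 2) = (1/8) / (1/3) = 3/8.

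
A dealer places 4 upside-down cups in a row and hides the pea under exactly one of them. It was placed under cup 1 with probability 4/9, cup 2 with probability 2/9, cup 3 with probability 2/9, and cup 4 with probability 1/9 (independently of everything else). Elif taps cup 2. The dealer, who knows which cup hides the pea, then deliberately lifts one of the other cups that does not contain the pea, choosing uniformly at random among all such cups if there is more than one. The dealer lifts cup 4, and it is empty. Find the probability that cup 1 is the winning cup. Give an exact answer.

Apply Bayes' rule, conditioning on where the pea actually is.
If it is under cup 1 (prior 4/9): the dealer has 2 equally likely choices, so probability 1/2; weight (4/9)·(1/2) = 2/9.
If it is under cup 2 (prior 2/9): the dealer has 3 equally likely choices, so probability 1/3; weight (2/9)·(1/3) = 2/27.
If it is under cup 3 (prior 2/9): the dealer has 2 equally likely choices, so probability 1/2; weight (2/9)·(1/2) = 1/9.
If it is under cup 4 (prior 1/9): the dealer opened cup 4, so this case is ruled out; weight (1/9)·0 = 0.
The weights sum to 11/27.
So P(the pea under cup 1 | the dealer opened cup 4) = (2/9) / (11/27) = 6/11.

6/11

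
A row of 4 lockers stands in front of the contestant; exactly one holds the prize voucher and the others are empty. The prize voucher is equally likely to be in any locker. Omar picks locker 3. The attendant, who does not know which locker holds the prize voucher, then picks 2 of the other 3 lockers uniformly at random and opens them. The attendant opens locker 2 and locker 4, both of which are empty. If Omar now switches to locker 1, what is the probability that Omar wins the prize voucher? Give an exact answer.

Because the attendant chose which lockers to open without knowing where the prize voucher is, the choice is independent of the prize location. Learning that none of the 2 opened lockers holds the prize voucher simply rules out those 2 locations and leaves the remaining 2 lockers still equally likely by symmetry.
So P(the prize voucher in locker 1) = 1/2.

1/2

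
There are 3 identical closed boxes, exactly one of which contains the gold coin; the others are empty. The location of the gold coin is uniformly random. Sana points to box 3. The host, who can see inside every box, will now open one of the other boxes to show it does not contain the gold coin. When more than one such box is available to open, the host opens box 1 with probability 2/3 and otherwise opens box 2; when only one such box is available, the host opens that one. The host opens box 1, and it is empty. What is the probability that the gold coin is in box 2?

Condition on the true location of the gold coin.
If it is in box 1 (prior 1/3): the host opened box 1, so this case is ruled out; weight (1/3)·0 = 0.
If it is in box 2 (prior 1/3): only box 1 is available, probability 1; weight (1/3)·1 = 1/3.
If it is in box 3 (prior 1/3): box 1 is available, opened with probability 2/3; weight (1/3)·(2/3) = 2/9.
The weights sum to 5/9.
So P(the gold coin in box 2 | the host opened box 1) = (1/3) / (5/9) = 3/5.

3/5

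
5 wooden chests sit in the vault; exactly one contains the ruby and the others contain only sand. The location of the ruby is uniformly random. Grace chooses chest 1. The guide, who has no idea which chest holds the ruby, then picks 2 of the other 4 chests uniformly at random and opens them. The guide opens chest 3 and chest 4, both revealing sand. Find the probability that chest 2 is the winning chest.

Because the guide chose which chests to open without knowing where the ruby is, the choice is independent of the prize location. Learning that none of the 2 opened chests holds the ruby simply rules out those 2 locations and leaves the remaining 3 chests still equally likely by symmetry.
So P(the ruby in chest 2) = 1/3.

1/3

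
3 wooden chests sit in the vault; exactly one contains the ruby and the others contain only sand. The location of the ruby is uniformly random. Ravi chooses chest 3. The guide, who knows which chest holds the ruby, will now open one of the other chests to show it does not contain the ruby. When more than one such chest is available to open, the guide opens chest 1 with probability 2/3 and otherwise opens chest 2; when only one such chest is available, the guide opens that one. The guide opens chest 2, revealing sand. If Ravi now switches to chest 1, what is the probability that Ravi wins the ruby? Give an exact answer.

3/4

Apply Bayes' rule, conditioning on where the ruby actually is.
If it is in chest 1 (prior 1/3): only chest 2 is available, probability 1; weight (1/3)·1 = 1/3.
If it is in chest 2 (prior 1/3): the guide opened chest 2, so this case is ruled out; weight (1/3)·0 = 0.
If it is in chest 3 (prior 1/3): chest 1 is available but not opened, probability 1/3; weight (1/3)·(1/3) = 1/9.
The weights sum to 4/9.
So P(the ruby in chest 1 | the guide opened chest 2) = (1/3) / (4/9) = 3/4.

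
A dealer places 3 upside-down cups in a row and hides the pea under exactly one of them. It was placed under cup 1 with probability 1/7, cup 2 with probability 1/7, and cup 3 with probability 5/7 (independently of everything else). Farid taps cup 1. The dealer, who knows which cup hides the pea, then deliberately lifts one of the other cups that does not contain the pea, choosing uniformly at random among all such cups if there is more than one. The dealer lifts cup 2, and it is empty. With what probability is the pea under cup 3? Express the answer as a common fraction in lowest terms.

10/11

Condition on the true location of the pea.
If it is under cup 1 (prior 1/7): the dealer has 2 equally likely choices, so probability 1/2; weight (1/7)·(1/2) = 1/14.
If it is under cup 2 (prior 1/7): the dealer opened cup 2, so this case is ruled out; weight (1/7)·0 = 0.
If it is under cup 3 (prior 5/7): the dealer has no choice, probability 1; weight (5/7)·1 = 5/7.
The weights sum to 11/14.
So P(the pea under cup 3 | the dealer opened cup 2) = (5/7) / (11/14) = 10/11.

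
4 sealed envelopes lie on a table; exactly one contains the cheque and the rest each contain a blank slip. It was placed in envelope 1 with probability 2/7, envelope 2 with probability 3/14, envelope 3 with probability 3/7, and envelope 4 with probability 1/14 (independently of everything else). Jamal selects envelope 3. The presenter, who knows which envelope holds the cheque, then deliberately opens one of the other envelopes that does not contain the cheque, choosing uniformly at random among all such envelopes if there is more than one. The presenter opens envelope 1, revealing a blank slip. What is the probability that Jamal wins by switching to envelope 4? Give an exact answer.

Consider each possible location of the cheque in turn.
If it is in envelope 1 (prior 2/7): the presenter opened envelope 1, so this case is ruled out; weight (2/7)·0 = 0.
If it is in envelope 2 (prior 3/14): the presenter has 2 equally likely choices, so probability 1/2; weight (3/14)·(1/2) = 3/28.
If it is in envelope 3 (prior 3/7): the presenter has 3 equally likely choices, so probability 1/3; weight (3/7)·(1/3) = 1/7.
If it is in envelope 4 (prior 1/14): the presenter has 2 equally likely choices, so probability 1/2; weight (1/14)·(1/2) = 1/28.
The weights sum to 2/7.
So P(the cheque in envelope 4 | the presenter opened envelope 1) = (1/28) / (2/7) = 1/8.

1/8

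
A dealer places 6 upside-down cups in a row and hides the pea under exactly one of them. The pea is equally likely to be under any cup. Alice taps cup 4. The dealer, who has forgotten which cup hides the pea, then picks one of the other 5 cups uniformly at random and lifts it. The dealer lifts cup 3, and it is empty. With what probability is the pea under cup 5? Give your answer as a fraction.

Condition on the true location of the pea.
If it is under any of cups 1, 2, 4, 5, and 6 (prior 1/6 each): the dealer picks cup 3 with probability 1/5 regardless, and it is not the prize; weight (1/6)·(1/5) = 1/30 each.
If it is under cup 3 (prior 1/6): the dealer opened cup 3, so this case is ruled out; weight (1/6)·0 = 0.
The weights sum to 1/6.
So P(the pea under cup 5 | the dealer opened cup 3) = (1/30) / (1/6) = 1/5.

1/5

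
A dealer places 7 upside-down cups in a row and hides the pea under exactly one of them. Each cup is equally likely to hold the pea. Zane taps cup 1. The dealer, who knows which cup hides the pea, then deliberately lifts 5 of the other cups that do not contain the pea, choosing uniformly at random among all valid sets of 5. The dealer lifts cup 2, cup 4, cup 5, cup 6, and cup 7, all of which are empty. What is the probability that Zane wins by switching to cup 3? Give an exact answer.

6/7

Consider each possible location of the pea in turn.
If it is under cup 1 (prior 1/7): the dealer has 6 equally likely choices, so probability 1/6; weight (1/7)·(1/6) = 1/42.
If it is under any of cups 2, 4, 5, 6, and 7 (prior 1/7 each): that cup was opened and seen not to hold the prize — ruled out; weight (1/7)·0 = 0 each.
If it is under cup 3 (prior 1/7): the dealer has no choice, probability 1; weight (1/7)·1 = 1/7.
The weights sum to 1/6.
So P(the pea under cup 3 | the dealer opened cup 2, cup 4, cup 5, cup 6, and cup 7) = (1/7) / (1/6) = 6/7.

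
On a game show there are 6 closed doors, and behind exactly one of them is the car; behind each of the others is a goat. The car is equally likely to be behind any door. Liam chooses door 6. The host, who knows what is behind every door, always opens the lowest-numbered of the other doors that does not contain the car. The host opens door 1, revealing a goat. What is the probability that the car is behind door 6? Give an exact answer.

1/5

Apply Bayes' rule, conditioning on where the car actually is.
If it is behind door 1 (prior 1/6): the host opened door 1, so this case is ruled out; weight (1/6)·0 = 0.
If it is behind any of doors 2, 3, 4, 5, and 6 (prior 1/6 each): door 1 is the lowest-numbered option available, probability 1; weight (1/6)·1 = 1/6 each.
The weights sum to 5/6.
So P(the car behind door 6 | the host opened door 1) = (1/6) / (5/6) = 1/5.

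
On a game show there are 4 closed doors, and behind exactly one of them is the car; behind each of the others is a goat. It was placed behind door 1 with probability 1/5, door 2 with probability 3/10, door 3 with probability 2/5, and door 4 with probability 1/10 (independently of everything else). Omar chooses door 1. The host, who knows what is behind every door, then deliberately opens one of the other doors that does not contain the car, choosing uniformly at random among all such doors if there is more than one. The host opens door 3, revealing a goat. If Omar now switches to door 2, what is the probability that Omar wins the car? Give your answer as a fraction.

9/16

Apply Bayes' rule, conditioning on where the car actually is.
If it is behind door 1 (prior 1/5): the host has 3 equally likely choices, so probability 1/3; weight (1/5)·(1/3) = 1/15.
If it is behind door 2 (prior 3/10): the host has 2 equally likely choices, so probability 1/2; weight (3/10)·(1/2) = 3/20.
If it is behind door 3 (prior 2/5): the host opened door 3, so this case is ruled out; weight (2/5)·0 = 0.
If it is behind door 4 (prior 1/10): the host has 2 equally likely choices, so probability 1/2; weight (1/10)·(1/2) = 1/20.
The weights sum to 4/15.
So P(the car behind door 2 | the host opened door 3) = (3/20) / (4/15) = 9/16.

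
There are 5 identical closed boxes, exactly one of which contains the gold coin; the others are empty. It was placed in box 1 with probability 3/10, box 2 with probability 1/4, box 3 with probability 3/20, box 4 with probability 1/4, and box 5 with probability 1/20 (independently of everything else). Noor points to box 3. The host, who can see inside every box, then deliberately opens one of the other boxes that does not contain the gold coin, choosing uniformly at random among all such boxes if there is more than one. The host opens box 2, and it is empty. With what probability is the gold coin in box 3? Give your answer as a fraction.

3/19

Consider each possible location of the gold coin in turn.
If it is in box 1 (prior 3/10): the host has 3 equally likely choices, so probability 1/3; weight (3/10)·(1/3) = 1/10.
If it is in box 2 (prior 1/4): the host opened box 2, so this case is ruled out; weight (1/4)·0 = 0.
If it is in box 3 (prior 3/20): the host has 4 equally likely choices, so probability 1/4; weight (3/20)·(1/4) = 3/80.
If it is in box 4 (prior 1/4): the host has 3 equally likely choices, so probability 1/3; weight (1/4)·(1/3) = 1/12.
If it is in box 5 (prior 1/20): the host has 3 equally likely choices, so probability 1/3; weight (1/20)·(1/3) = 1/60.
The weights sum to 19/80.
So P(the gold coin in box 3 | the host opened box 2) = (3/80) / (19/80) = 3/19.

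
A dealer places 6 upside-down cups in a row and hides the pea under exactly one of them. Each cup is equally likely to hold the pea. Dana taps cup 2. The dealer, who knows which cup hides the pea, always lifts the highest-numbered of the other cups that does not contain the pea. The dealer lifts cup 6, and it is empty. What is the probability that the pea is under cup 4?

1/5

Condition on the true location of the pea.
If it is under any of cups 1, 2, 3, 4, and 5 (prior 1/6 each): cup 6 is the highest-numbered option available, probability 1; weight (1/6)·1 = 1/6 each.
If it is under cup 6 (prior 1/6): the dealer opened cup 6, so this case is ruled out; weight (1/6)·0 = 0.
The weights sum to 5/6.
So P(the pea under cup 4 | the dealer opened cup 6) = (1/6) / (5/6) = 1/5.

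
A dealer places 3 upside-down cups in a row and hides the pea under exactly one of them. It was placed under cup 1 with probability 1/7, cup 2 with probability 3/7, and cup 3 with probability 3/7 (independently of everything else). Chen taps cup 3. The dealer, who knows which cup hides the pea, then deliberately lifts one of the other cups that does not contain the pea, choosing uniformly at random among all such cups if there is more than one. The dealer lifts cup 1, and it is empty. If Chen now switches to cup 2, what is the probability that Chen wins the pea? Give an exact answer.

2/3

Condition on the true location of the pea.
If it is under cup 1 (prior 1/7): the dealer opened cup 1, so this case is ruled out; weight (1/7)·0 = 0.
If it is under cup 2 (prior 3/7): the dealer has no choice, probability 1; weight (3/7)·1 = 3/7.
If it is under cup 3 (prior 3/7): the dealer has 2 equally likely choices, so probability 1/2; weight (3/7)·(1/2) = 3/14.
The weights sum to 9/14.
So P(the pea under cup 2 | the dealer opened cup 1) = (3/7) / (9/14) = 2/3.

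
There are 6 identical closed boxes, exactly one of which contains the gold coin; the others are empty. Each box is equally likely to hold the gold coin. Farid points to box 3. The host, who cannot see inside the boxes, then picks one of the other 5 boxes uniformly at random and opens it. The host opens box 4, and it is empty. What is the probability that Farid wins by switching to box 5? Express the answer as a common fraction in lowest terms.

1/5

Apply Bayes' rule, conditioning on where the gold coin actually is.
If it is in any of boxes 1, 2, 3, 5, and 6 (prior 1/6 each): the host picks box 4 with probability 1/5 regardless, and it is not the prize; weight (1/6)·(1/5) = 1/30 each.
If it is in box 4 (prior 1/6): the host opened box 4, so this case is ruled out; weight (1/6)·0 = 0.
The weights sum to 1/6.
So P(the gold coin in box 5 | the host opened box 4) = (1/30) / (1/6) = 1/5.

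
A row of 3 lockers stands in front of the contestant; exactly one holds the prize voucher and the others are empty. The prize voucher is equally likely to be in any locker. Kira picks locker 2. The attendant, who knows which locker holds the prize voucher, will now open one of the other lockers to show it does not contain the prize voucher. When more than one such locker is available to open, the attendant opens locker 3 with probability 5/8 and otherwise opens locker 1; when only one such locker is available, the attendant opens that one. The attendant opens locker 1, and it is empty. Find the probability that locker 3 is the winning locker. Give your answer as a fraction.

8/11

Consider each possible location of the prize voucher in turn.
If it is in locker 1 (prior 1/3): the attendant opened locker 1, so this case is ruled out; weight (1/3)·0 = 0.
If it is in locker 2 (prior 1/3): locker 3 is available but not opened, probability 3/8; weight (1/3)·(3/8) = 1/8.
If it is in locker 3 (prior 1/3): only locker 1 is available, probability 1; weight (1/3)·1 = 1/3.
The weights sum to 11/24.
So P(the prize voucher in locker 3 | the attendant opened locker 1) = (1/3) / (11/24) = 8/11.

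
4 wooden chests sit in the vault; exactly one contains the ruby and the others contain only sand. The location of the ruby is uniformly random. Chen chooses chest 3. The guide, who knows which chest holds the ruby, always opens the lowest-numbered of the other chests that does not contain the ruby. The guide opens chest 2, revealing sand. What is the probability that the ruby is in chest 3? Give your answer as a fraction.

0

Condition on the true location of the ruby.
If it is in chest 1 (prior 1/4): chest 2 is the lowest-numbered option available, probability 1; weight (1/4)·1 = 1/4.
If it is in chest 2 (prior 1/4): the guide opened chest 2, so this case is ruled out; weight (1/4)·0 = 0.
If it is in either of chests 3 and 4 (prior 1/4 each): the guide would have opened chest 1 instead, probability 0; weight (1/4)·0 = 0 each.
The weights sum to 1/4.
So P(the ruby in chest 3 | the guide opened chest 2) = 0 / (1/4) = 0.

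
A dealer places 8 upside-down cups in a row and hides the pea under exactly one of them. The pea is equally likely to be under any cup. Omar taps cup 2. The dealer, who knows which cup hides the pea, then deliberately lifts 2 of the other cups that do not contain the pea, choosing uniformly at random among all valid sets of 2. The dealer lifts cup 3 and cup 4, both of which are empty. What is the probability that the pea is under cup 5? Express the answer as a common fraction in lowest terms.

7/40

Condition on the true location of the pea.
If it is under any of cups 1, 5, 6, 7, and 8 (prior 1/8 each): the dealer has 15 equally likely choices, so probability 1/15; weight (1/8)·(1/15) = 1/120 each.
If it is under cup 2 (prior 1/8): the dealer has 21 equally likely choices, so probability 1/21; weight (1/8)·(1/21) = 1/168.
If it is under either of cups 3 and 4 (prior 1/8 each): that cup was opened and seen not to hold the prize — ruled out; weight (1/8)·0 = 0 each.
The weights sum to 1/21.
So P(the pea under cup 5 | the dealer opened cup 3 and cup 4) = (1/120) / (1/21) = 7/40.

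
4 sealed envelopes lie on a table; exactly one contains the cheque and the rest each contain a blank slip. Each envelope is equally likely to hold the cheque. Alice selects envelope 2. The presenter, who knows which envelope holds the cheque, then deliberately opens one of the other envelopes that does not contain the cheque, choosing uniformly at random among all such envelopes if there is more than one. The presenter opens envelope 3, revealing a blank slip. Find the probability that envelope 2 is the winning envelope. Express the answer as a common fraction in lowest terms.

Apply Bayes' rule, conditioning on where the cheque actually is.
If it is in either of envelopes 1 and 4 (prior 1/4 each): the presenter has 2 equally likely choices, so probability 1/2; weight (1/4)·(1/2) = 1/8 each.
If it is in envelope 2 (prior 1/4): the presenter has 3 equally likely choices, so probability 1/3; weight (1/4)·(1/3) = 1/12.
If it is in envelope 3 (prior 1/4): the presenter opened envelope 3, so this case is ruled out; weight (1/4)·0 = 0.
The weights sum to 1/3.
So P(the cheque in envelope 2 | the presenter opened envelope 3) = (1/12) / (1/3) = 1/4.

1/4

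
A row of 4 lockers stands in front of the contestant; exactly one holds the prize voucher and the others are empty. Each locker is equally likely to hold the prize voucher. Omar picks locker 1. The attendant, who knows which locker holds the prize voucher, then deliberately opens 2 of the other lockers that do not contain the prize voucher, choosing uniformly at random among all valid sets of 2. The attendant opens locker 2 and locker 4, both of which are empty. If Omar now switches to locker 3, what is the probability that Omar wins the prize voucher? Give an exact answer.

3/4

Consider each possible location of the prize voucher in turn.
If it is in locker 1 (prior 1/4): the attendant has 3 equally likely choices, so probability 1/3; weight (1/4)·(1/3) = 1/12.
If it is in either of lockers 2 and 4 (prior 1/4 each): that locker was opened and seen not to hold the prize — ruled out; weight (1/4)·0 = 0 each.
If it is in locker 3 (prior 1/4): the attendant has no choice, probability 1; weight (1/4)·1 = 1/4.
The weights sum to 1/3.
So P(the prize voucher in locker 3 | the attendant opened locker 2 and locker 4) = (1/4) / (1/3) = 3/4.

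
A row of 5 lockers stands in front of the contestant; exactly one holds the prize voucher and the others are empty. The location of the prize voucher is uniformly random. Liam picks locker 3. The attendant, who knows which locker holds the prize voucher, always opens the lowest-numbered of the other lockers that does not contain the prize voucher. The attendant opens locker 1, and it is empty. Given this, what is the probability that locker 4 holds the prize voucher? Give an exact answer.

Apply Bayes' rule, conditioning on where the prize voucher actually is.
If it is in locker 1 (prior 1/5): the attendant opened locker 1, so this case is ruled out; weight (1/5)·0 = 0.
If it is in any of lockers 2, 3, 4, and 5 (prior 1/5 each): locker 1 is the lowest-numbered option available, probability 1; weight (1/5)·1 = 1/5 each.
The weights sum to 4/5.
So P(the prize voucher in locker 4 | the attendant opened locker 1) = (1/5) / (4/5) = 1/4.

1/4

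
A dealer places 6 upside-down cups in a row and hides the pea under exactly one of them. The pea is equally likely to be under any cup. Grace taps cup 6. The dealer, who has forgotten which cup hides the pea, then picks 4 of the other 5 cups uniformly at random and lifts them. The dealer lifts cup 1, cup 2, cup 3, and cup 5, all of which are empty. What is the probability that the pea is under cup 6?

Apply Bayes' rule, conditioning on where the pea actually is.
If it is under any of cups 1, 2, 3, and 5 (prior 1/6 each): that cup was opened and seen not to hold the prize — ruled out; weight (1/6)·0 = 0 each.
If it is under either of cups 4 and 6 (prior 1/6 each): the dealer picks exactly this set with probability 1/5 regardless, and none is the prize; weight (1/6)·(1/5) = 1/30 each.
The weights sum to 1/15.
So P(the pea under cup 6 | the dealer opened cup 1, cup 2, cup 3, and cup 5) = (1/30) / (1/15) = 1/2.

1/2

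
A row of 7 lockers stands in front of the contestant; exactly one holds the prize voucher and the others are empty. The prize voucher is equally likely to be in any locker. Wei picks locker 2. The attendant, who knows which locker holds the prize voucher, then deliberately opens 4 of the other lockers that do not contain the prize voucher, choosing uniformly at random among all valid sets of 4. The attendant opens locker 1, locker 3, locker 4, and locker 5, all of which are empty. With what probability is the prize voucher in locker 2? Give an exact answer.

Apply Bayes' rule, conditioning on where the prize voucher actually is.
If it is in any of lockers 1, 3, 4, and 5 (prior 1/7 each): that locker was opened and seen not to hold the prize — ruled out; weight (1/7)·0 = 0 each.
If it is in locker 2 (prior 1/7): the attendant has 15 equally likely choices, so probability 1/15; weight (1/7)·(1/15) = 1/105.
If it is in either of lockers 6 and 7 (prior 1/7 each): the attendant has 5 equally likely choices, so probability 1/5; weight (1/7)·(1/5) = 1/35 each.
The weights sum to 1/15.
So P(the prize voucher in locker 2 | the attendant opened locker 1, locker 3, locker 4, and locker 5) = (1/105) / (1/15) = 1/7.

1/7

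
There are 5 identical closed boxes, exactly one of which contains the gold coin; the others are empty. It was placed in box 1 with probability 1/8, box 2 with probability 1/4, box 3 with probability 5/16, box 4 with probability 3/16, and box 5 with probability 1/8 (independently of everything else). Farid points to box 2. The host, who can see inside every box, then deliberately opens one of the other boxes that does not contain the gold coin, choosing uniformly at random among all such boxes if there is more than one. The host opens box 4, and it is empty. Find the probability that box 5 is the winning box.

Consider each possible location of the gold coin in turn.
If it is in either of boxes 1 and 5 (prior 1/8 each): the host has 3 equally likely choices, so probability 1/3; weight (1/8)·(1/3) = 1/24 each.
If it is in box 2 (prior 1/4): the host has 4 equally likely choices, so probability 1/4; weight (1/4)·(1/4) = 1/16.
If it is in box 3 (prior 5/16): the host has 3 equally likely choices, so probability 1/3; weight (5/16)·(1/3) = 5/48.
If it is in box 4 (prior 3/16): the host opened box 4, so this case is ruled out; weight (3/16)·0 = 0.
The weights sum to 1/4.
So P(the gold coin in box 5 | the host opened box 4) = (1/24) / (1/4) = 1/6.

1/6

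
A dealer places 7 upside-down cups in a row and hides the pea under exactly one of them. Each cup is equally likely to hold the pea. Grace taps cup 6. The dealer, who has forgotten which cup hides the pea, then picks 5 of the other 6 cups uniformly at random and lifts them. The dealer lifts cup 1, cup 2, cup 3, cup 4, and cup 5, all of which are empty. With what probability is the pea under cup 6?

Because the dealer chose which cups to lift without knowing where the pea is, the choice is independent of the prize location. Learning that none of the 5 opened cups holds the pea simply rules out those 5 locations and leaves the remaining 2 cups still equally likely by symmetry.
So P(the pea under cup 6) = 1/2.

1/2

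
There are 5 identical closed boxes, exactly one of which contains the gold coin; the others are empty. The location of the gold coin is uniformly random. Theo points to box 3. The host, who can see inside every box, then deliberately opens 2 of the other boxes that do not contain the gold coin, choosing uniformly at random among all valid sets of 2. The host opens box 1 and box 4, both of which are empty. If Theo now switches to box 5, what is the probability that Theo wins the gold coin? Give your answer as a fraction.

2/5

Apply Bayes' rule, conditioning on where the gold coin actually is.
If it is in either of boxes 1 and 4 (prior 1/5 each): that box was opened and seen not to hold the prize — ruled out; weight (1/5)·0 = 0 each.
If it is in either of boxes 2 and 5 (prior 1/5 each): the host has 3 equally likely choices, so probability 1/3; weight (1/5)·(1/3) = 1/15 each.
If it is in box 3 (prior 1/5): the host has 6 equally likely choices, so probability 1/6; weight (1/5)·(1/6) = 1/30.
The weights sum to 1/6.
So P(the gold coin in box 5 | the host opened box 1 and box 4) = (1/15) / (1/6) = 2/5.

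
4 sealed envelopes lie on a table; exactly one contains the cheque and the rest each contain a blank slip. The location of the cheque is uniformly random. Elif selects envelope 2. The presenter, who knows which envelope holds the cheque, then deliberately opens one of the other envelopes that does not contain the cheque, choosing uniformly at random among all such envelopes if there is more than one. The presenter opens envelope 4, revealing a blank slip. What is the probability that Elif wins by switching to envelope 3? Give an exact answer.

3/8

Consider each possible location of the cheque in turn.
If it is in either of envelopes 1 and 3 (prior 1/4 each): the presenter has 2 equally likely choices, so probability 1/2; weight (1/4)·(1/2) = 1/8 each.
If it is in envelope 2 (prior 1/4): the presenter has 3 equally likely choices, so probability 1/3; weight (1/4)·(1/3) = 1/12.
If it is in envelope 4 (prior 1/4): the presenter opened envelope 4, so this case is ruled out; weight (1/4)·0 = 0.
The weights sum to 1/3.
So P(the cheque in envelope 3 | the presenter opened envelope 4) = (1/8) / (1/3) = 3/8.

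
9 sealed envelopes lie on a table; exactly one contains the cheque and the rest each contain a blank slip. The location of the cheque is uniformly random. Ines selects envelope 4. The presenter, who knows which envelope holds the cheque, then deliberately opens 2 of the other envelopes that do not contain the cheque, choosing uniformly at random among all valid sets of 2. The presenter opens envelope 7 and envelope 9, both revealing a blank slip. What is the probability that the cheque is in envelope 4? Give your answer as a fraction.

1/9

Condition on the true location of the cheque.
If it is in any of envelopes 1, 2, 3, 5, 6, and 8 (prior 1/9 each): the presenter has 21 equally likely choices, so probability 1/21; weight (1/9)·(1/21) = 1/189 each.
If it is in envelope 4 (prior 1/9): the presenter has 28 equally likely choices, so probability 1/28; weight (1/9)·(1/28) = 1/252.
If it is in either of envelopes 7 and 9 (prior 1/9 each): that envelope was opened and seen not to hold the prize — ruled out; weight (1/9)·0 = 0 each.
The weights sum to 1/28.
So P(the cheque in envelope 4 | the presenter opened envelope 7 and envelope 9) = (1/252) / (1/28) = 1/9.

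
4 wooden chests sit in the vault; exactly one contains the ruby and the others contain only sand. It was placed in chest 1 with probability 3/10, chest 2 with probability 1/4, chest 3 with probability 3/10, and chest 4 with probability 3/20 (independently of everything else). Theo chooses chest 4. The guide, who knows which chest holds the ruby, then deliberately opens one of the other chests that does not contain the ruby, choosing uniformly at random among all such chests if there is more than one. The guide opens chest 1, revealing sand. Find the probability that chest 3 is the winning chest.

Apply Bayes' rule, conditioning on where the ruby actually is.
If it is in chest 1 (prior 3/10): the guide opened chest 1, so this case is ruled out; weight (3/10)·0 = 0.
If it is in chest 2 (prior 1/4): the guide has 2 equally likely choices, so probability 1/2; weight (1/4)·(1/2) = 1/8.
If it is in chest 3 (prior 3/10): the guide has 2 equally likely choices, so probability 1/2; weight (3/10)·(1/2) = 3/20.
If it is in chest 4 (prior 3/20): the guide has 3 equally likely choices, so probability 1/3; weight (3/20)·(1/3) = 1/20.
The weights sum to 13/40.
So P(the ruby in chest 3 | the guide opened chest 1) = (3/20) / (13/40) = 6/13.

6/13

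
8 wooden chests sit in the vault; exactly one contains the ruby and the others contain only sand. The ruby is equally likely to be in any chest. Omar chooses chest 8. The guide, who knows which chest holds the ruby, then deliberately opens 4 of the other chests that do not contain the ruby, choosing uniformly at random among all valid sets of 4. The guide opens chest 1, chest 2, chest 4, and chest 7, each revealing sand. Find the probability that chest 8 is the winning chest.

1/8

Condition on the true location of the ruby.
If it is in any of chests 1, 2, 4, and 7 (prior 1/8 each): that chest was opened and seen not to hold the prize — ruled out; weight (1/8)·0 = 0 each.
If it is in any of chests 3, 5, and 6 (prior 1/8 each): the guide has 15 equally likely choices, so probability 1/15; weight (1/8)·(1/15) = 1/120 each.
If it is in chest 8 (prior 1/8): the guide has 35 equally likely choices, so probability 1/35; weight (1/8)·(1/35) = 1/280.
The weights sum to 1/35.
So P(the ruby in chest 8 | the guide opened chest 1, chest 2, chest 4, and chest 7) = (1/280) / (1/35) = 1/8.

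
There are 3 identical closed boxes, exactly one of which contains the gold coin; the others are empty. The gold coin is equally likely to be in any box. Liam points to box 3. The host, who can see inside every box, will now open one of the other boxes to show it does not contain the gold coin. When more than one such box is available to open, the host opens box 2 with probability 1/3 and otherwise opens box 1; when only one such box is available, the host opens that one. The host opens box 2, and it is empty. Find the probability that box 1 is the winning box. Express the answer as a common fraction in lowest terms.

3/4

Consider each possible location of the gold coin in turn.
If it is in box 1 (prior 1/3): only box 2 is available, probability 1; weight (1/3)·1 = 1/3.
If it is in box 2 (prior 1/3): the host opened box 2, so this case is ruled out; weight (1/3)·0 = 0.
If it is in box 3 (prior 1/3): box 2 is available, opened with probability 1/3; weight (1/3)·(1/3) = 1/9.
The weights sum to 4/9.
So P(the gold coin in box 1 | the host opened box 2) = (1/3) / (4/9) = 3/4.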